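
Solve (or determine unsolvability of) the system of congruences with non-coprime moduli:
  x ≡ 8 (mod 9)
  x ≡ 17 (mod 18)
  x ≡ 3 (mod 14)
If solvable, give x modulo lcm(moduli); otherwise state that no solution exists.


Moduli 9, 18, 14 are not pairwise coprime, so CRT works modulo lcm(m_i) when all pairwise compatibility conditions hold.
Pairwise compatibility: gcd(m_i, m_j) must divide a_i - a_j for every pair.
Merge one congruence at a time:
  Start: x ≡ 8 (mod 9).
  Combine with x ≡ 17 (mod 18): gcd(9, 18) = 9; 17 - 8 = 9, which IS divisible by 9, so compatible.
    Write x = 8 + 9·t and substitute into x ≡ 17 (mod 18): 9·t ≡ 17 − 8 = 9 (mod 18).
    Divide the congruence (and modulus) by g = 9: 1·t ≡ 1 (mod 2).
    So t ≡ 1 (mod 2).
    Then x = 8 + 9·1 = 17, valid modulo lcm(9, 18) = 18: x ≡ 17 (mod 18).
  Combine with x ≡ 3 (mod 14): gcd(18, 14) = 2; 3 - 17 = -14, which IS divisible by 2, so compatible.
    Write x = 17 + 18·t and substitute into x ≡ 3 (mod 14): 18·t ≡ 3 − 17 = -14 (mod 14).
    Divide the congruence (and modulus) by g = 2: 9·t ≡ -7 (mod 7).
    Reduce coefficients mod 7: 2·t ≡ 0 (mod 7).
    The inverse of 2 mod 7 is 4 (since 2·4 = 8 = 1·7 + 1), so t ≡ 4·0 = 0 ≡ 0 (mod 7).
    Then x = 17 + 18·0 = 17, valid modulo lcm(18, 14) = 126: x ≡ 17 (mod 126).
Verify: 17 mod 9 = 8, 17 mod 18 = 17, 17 mod 14 = 3.

x ≡ 17 (mod 126).


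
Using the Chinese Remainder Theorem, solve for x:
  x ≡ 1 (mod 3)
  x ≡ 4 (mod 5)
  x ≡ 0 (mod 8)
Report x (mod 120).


Moduli 3, 5, 8 are pairwise coprime; by CRT there is a unique solution modulo M = 3 · 5 · 8 = 120.
Solve pairwise, accumulating the modulus:
  Start with x ≡ 1 (mod 3).
  Combine with x ≡ 4 (mod 5): since gcd(3, 5) = 1, we get a unique residue mod 15.
    Write x = 1 + 3·t and substitute into x ≡ 4 (mod 5): 3·t ≡ 4 − 1 = 3 (mod 5).
    The inverse of 3 mod 5 is 2 (since 3·2 = 6 = 1·5 + 1), so t ≡ 2·3 = 6 ≡ 1 (mod 5).
    Then x = 1 + 3·1 = 4, valid modulo lcm(3, 5) = 15: x ≡ 4 (mod 15).
  Combine with x ≡ 0 (mod 8): since gcd(15, 8) = 1, we get a unique residue mod 120.
    Write x = 4 + 15·t and substitute into x ≡ 0 (mod 8): 15·t ≡ 0 − 4 = -4 (mod 8).
    Reduce coefficients mod 8: 7·t ≡ 4 (mod 8).
    The inverse of 7 mod 8 is 7 (since 7·7 = 49 = 6·8 + 1), so t ≡ 7·4 = 28 ≡ 4 (mod 8).
    Then x = 4 + 15·4 = 64, valid modulo lcm(15, 8) = 120: x ≡ 64 (mod 120).
Verify: 64 mod 3 = 1 ✓, 64 mod 5 = 4 ✓, 64 mod 8 = 0 ✓.

x ≡ 64 (mod 120).


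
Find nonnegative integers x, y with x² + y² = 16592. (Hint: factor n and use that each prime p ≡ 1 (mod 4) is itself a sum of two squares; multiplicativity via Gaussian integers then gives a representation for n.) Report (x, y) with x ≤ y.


Step 1: Factor n = 16592 = 2^4 · 17 · 61.
Step 2: Check the mod-4 condition on each prime factor: 2 = 2 (special); 17 ≡ 1 (mod 4), exponent 1; 61 ≡ 1 (mod 4), exponent 1.
All primes ≡ 3 (mod 4) appear to even exponent (or don't appear), so by the two-squares theorem n IS expressible as a sum of two squares.
Step 3: Build a representation. Group n = k² · m with k = 4 and m = 17 · 61 = 1037 (a product of primes ≡ 1 (mod 4)); a representation of m scales to one of n via (k·x)² + (k·y)² = k²(x² + y²). Each prime p ≡ 1 (mod 4) is itself a sum of two squares; find a² by testing p − a² for a perfect square:
  17: 17 − 1² = 16 = 4² ⇒ 17 = 1² + 4².
  61: 61 − 1² = 60, 61 − 2² = 57, 61 − 3² = 52, 61 − 4² = 45, 61 − 5² = 36 = 6² ⇒ 61 = 5² + 6².
  Combine using the Brahmagupta–Fibonacci identity (a² + b²)(c² + d²) = (ac − bd)² + (ad + bc)² = (ac + bd)² + (ad − bc)²:
  17 · 61 = 1037: from (1² + 4²)(5² + 6²), take (1·5 − 4·6, 1·6 + 4·5) = (5 − 24, 6 + 20) = (-19, 26); dropping signs (only squares matter) gives (19, 26); check 19² + 26² = 361 + 676 = 1037 ✓.
  Scale by k = 4: (4·19, 4·26) = (76, 104).
Step 4: Order so x ≤ y and verify: 76² + 104² = 5776 + 10816 = 16592 = n. ✓

n = 16592 = 76² + 104² (one valid representation with x ≤ y).


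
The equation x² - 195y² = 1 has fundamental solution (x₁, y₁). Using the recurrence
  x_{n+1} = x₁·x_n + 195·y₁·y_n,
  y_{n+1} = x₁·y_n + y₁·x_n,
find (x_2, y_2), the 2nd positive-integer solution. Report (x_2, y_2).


Step 1: Find the fundamental solution (x₁, y₁) of x² - 195y² = 1.
  Expand √195 as a continued fraction. a₀ = ⌊√195⌋ = 13; iterate m_{k+1} = d_k·a_k − m_k, d_{k+1} = (195 − m_{k+1}²)/d_k, a_{k+1} = ⌊(a₀ + m_{k+1})/d_{k+1}⌋ (starting m₀ = 0, d₀ = 1), with convergents p_k = a_k·p_{k-1} + p_{k-2}, q_k = a_k·q_{k-1} + q_{k-2} (p₋₁ = 1, q₋₁ = 0):
  k = 0: a₀ = 13; p₀/q₀ = 13/1; p₀² − 195·q₀² = 169 − 195 = -26.
  k = 1: m = 13, d = 26, a = ⌊(13 + 13)/26⌋ = 1; p/q = (1·13 + 1)/(1·1 + 0) = 14/1; p² − 195·q² = 196 − 195 = 1.
  The first convergent with p² − 195·q² = 1 gives the fundamental solution (x₁, y₁) = (14, 1).
Step 2: Apply the recurrence (x_{n+1}, y_{n+1}) = (x₁x_n + 195y₁y_n, x₁y_n + y₁x_n) repeatedly.
  From (x_1, y_1) = (14, 1): x_2 = 14·14 + 195·1·1 = 391; y_2 = 14·1 + 1·14 = 28.
Step 3: Verify x_2² - 195·y_2² = 152881 - 152880 = 1 (should be 1). ✓

(x_1, y_1) = (14, 1); (x_2, y_2) = (391, 28).


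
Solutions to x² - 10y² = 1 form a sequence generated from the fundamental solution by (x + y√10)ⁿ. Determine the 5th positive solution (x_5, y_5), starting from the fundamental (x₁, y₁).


Step 1: Find the fundamental solution (x₁, y₁) of x² - 10y² = 1.
  Expand √10 as a continued fraction. a₀ = ⌊√10⌋ = 3; iterate m_{k+1} = d_k·a_k − m_k, d_{k+1} = (10 − m_{k+1}²)/d_k, a_{k+1} = ⌊(a₀ + m_{k+1})/d_{k+1}⌋ (starting m₀ = 0, d₀ = 1), with convergents p_k = a_k·p_{k-1} + p_{k-2}, q_k = a_k·q_{k-1} + q_{k-2} (p₋₁ = 1, q₋₁ = 0):
  k = 0: a₀ = 3; p₀/q₀ = 3/1; p₀² − 10·q₀² = 9 − 10 = -1.
  k = 1: m = 3, d = 1, a = ⌊(3 + 3)/1⌋ = 6; p/q = (6·3 + 1)/(6·1 + 0) = 19/6; p² − 10·q² = 361 − 360 = 1.
  The first convergent with p² − 10·q² = 1 gives the fundamental solution (x₁, y₁) = (19, 6).
Step 2: Apply the recurrence (x_{n+1}, y_{n+1}) = (x₁x_n + 10y₁y_n, x₁y_n + y₁x_n) repeatedly.
  From (x_1, y_1) = (19, 6): x_2 = 19·19 + 10·6·6 = 721; y_2 = 19·6 + 6·19 = 228.
  From (x_2, y_2) = (721, 228): x_3 = 19·721 + 10·6·228 = 27379; y_3 = 19·228 + 6·721 = 8658.
  From (x_3, y_3) = (27379, 8658): x_4 = 19·27379 + 10·6·8658 = 1039681; y_4 = 19·8658 + 6·27379 = 328776.
  From (x_4, y_4) = (1039681, 328776): x_5 = 19·1039681 + 10·6·328776 = 39480499; y_5 = 19·328776 + 6·1039681 = 12484830.
Step 3: Verify x_5² - 10·y_5² = 1558709801289001 - 1558709801289000 = 1 (should be 1). ✓

(x_1, y_1) = (19, 6); (x_5, y_5) = (39480499, 12484830).


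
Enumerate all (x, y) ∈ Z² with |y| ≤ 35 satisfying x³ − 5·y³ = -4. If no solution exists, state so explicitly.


The equation is x³ - 5y³ = -4. For fixed y, x³ = 5·y³ − 4, so a solution requires the RHS to be a perfect cube.
Strategy: iterate y from -35 to 35, compute RHS = 5·y³ − 4, and check whether it is a (positive or negative) perfect cube.
Check small values of y:
  y = 0: RHS = -4 is not a perfect cube.
  y = 1: RHS = 1 = (1)³ ⇒ x = 1 works.
  y = -1: RHS = -9 is not a perfect cube.
  y = 2: RHS = 36 is not a perfect cube.
  y = -2: RHS = -44 is not a perfect cube.
  y = 3: RHS = 131 is not a perfect cube.
  y = -3: RHS = -139 is not a perfect cube.
Continuing the search up to |y| = 35 finds no further solutions beyond those listed.
Collected solutions: (1, 1).

Solutions (with |y| ≤ 35): (1, 1).


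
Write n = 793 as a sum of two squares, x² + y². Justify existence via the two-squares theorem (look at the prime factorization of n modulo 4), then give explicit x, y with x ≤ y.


Step 1: Factor n = 793 = 13 · 61.
Step 2: Check the mod-4 condition on each prime factor: 13 ≡ 1 (mod 4), exponent 1; 61 ≡ 1 (mod 4), exponent 1.
All primes ≡ 3 (mod 4) appear to even exponent (or don't appear), so by the two-squares theorem n IS expressible as a sum of two squares.
Step 3: Build a representation. Here n = 13 · 61 is a product of primes ≡ 1 (mod 4). Each prime p ≡ 1 (mod 4) is itself a sum of two squares; find a² by testing p − a² for a perfect square:
  13: 13 − 1² = 12, 13 − 2² = 9 = 3² ⇒ 13 = 2² + 3².
  61: 61 − 1² = 60, 61 − 2² = 57, 61 − 3² = 52, 61 − 4² = 45, 61 − 5² = 36 = 6² ⇒ 61 = 5² + 6².
  Combine using the Brahmagupta–Fibonacci identity (a² + b²)(c² + d²) = (ac − bd)² + (ad + bc)² = (ac + bd)² + (ad − bc)²:
  13 · 61 = 793: from (2² + 3²)(5² + 6²), take (2·5 − 3·6, 2·6 + 3·5) = (10 − 18, 12 + 15) = (-8, 27); dropping signs (only squares matter) gives (8, 27); check 8² + 27² = 64 + 729 = 793 ✓.
Step 4: Order so x ≤ y and verify: 8² + 27² = 64 + 729 = 793 = n. ✓

n = 793 = 8² + 27² (one valid representation with x ≤ y).


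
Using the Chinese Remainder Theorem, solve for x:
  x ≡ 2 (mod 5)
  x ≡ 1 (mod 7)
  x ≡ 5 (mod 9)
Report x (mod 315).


Moduli 5, 7, 9 are pairwise coprime; by CRT there is a unique solution modulo M = 5 · 7 · 9 = 315.
Solve pairwise, accumulating the modulus:
  Start with x ≡ 2 (mod 5).
  Combine with x ≡ 1 (mod 7): since gcd(5, 7) = 1, we get a unique residue mod 35.
    Write x = 2 + 5·t and substitute into x ≡ 1 (mod 7): 5·t ≡ 1 − 2 = -1 (mod 7).
    Reduce coefficients mod 7: 5·t ≡ 6 (mod 7).
    The inverse of 5 mod 7 is 3 (since 5·3 = 15 = 2·7 + 1), so t ≡ 3·6 = 18 ≡ 4 (mod 7).
    Then x = 2 + 5·4 = 22, valid modulo lcm(5, 7) = 35: x ≡ 22 (mod 35).
  Combine with x ≡ 5 (mod 9): since gcd(35, 9) = 1, we get a unique residue mod 315.
    Write x = 22 + 35·t and substitute into x ≡ 5 (mod 9): 35·t ≡ 5 − 22 = -17 (mod 9).
    Reduce coefficients mod 9: 8·t ≡ 1 (mod 9).
    The inverse of 8 mod 9 is 8 (since 8·8 = 64 = 7·9 + 1), so t ≡ 8·1 = 8 ≡ 8 (mod 9).
    Then x = 22 + 35·8 = 302, valid modulo lcm(35, 9) = 315: x ≡ 302 (mod 315).
Verify: 302 mod 5 = 2 ✓, 302 mod 7 = 1 ✓, 302 mod 9 = 5 ✓.

x ≡ 302 (mod 315).


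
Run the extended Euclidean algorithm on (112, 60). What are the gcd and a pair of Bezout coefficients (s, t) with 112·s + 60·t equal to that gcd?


Euclidean algorithm on (112, 60) — divide until remainder is 0:
  112 = 1 · 60 + 52
  60 = 1 · 52 + 8
  52 = 6 · 8 + 4
  8 = 2 · 4 + 0
gcd(112, 60) = 4.
Track Bezout coefficients alongside the remainders: start with r₀ = 112 = a·1 + b·0 (s = 1, t = 0) and r₁ = 60 = a·0 + b·1 (s = 0, t = 1); each new remainder r_{k+1} = r_{k-1} − q_k·r_k inherits s_{k+1} = s_{k-1} − q_k·s_k, t_{k+1} = t_{k-1} − q_k·t_k, so r_k = a·s_k + b·t_k at every step:
  q = 1: r = 52, s = 1 − 1·0 = 1, t = 0 − 1·1 = -1  (check: 112·1 + 60·(-1) = 52)
  q = 1: r = 8, s = 0 − 1·1 = -1, t = 1 − 1·(-1) = 2  (check: 112·(-1) + 60·2 = 8)
  q = 6: r = 4, s = 1 − 6·(-1) = 7, t = -1 − 6·2 = -13  (check: 112·7 + 60·(-13) = 4)
The row with r = 4 (the gcd) gives the Bezout coefficients s = 7, t = -13.
Result: 112 · (7) + 60 · (-13) = 4.

gcd(112, 60) = 4; s = 7, t = -13 (check: 112·7 + 60·(-13) = 4).


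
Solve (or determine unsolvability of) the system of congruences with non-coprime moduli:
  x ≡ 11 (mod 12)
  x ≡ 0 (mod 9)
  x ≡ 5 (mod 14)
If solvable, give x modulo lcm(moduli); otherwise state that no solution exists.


Moduli 12, 9, 14 are not pairwise coprime, so CRT works modulo lcm(m_i) when all pairwise compatibility conditions hold.
Pairwise compatibility: gcd(m_i, m_j) must divide a_i - a_j for every pair.
Merge one congruence at a time:
  Start: x ≡ 11 (mod 12).
  Combine with x ≡ 0 (mod 9): gcd(12, 9) = 3, and 0 - 11 = -11 is NOT divisible by 3.
    ⇒ system is inconsistent (no integer solution).

No solution (the system is inconsistent).


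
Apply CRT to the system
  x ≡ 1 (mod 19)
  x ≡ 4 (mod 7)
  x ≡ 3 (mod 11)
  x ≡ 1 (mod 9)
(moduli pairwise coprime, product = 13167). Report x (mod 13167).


Product of moduli M = 19 · 7 · 11 · 9 = 13167.
Merge one congruence at a time:
  Start: x ≡ 1 (mod 19).
  Combine with x ≡ 4 (mod 7); new modulus lcm = 133.
    Write x = 1 + 19·t and substitute into x ≡ 4 (mod 7): 19·t ≡ 4 − 1 = 3 (mod 7).
    Reduce coefficients mod 7: 5·t ≡ 3 (mod 7).
    The inverse of 5 mod 7 is 3 (since 5·3 = 15 = 2·7 + 1), so t ≡ 3·3 = 9 ≡ 2 (mod 7).
    Then x = 1 + 19·2 = 39, valid modulo lcm(19, 7) = 133: x ≡ 39 (mod 133).
  Combine with x ≡ 3 (mod 11); new modulus lcm = 1463.
    Write x = 39 + 133·t and substitute into x ≡ 3 (mod 11): 133·t ≡ 3 − 39 = -36 (mod 11).
    Reduce coefficients mod 11: 1·t ≡ 8 (mod 11).
    So t ≡ 8 (mod 11).
    Then x = 39 + 133·8 = 1103, valid modulo lcm(133, 11) = 1463: x ≡ 1103 (mod 1463).
  Combine with x ≡ 1 (mod 9); new modulus lcm = 13167.
    Write x = 1103 + 1463·t and substitute into x ≡ 1 (mod 9): 1463·t ≡ 1 − 1103 = -1102 (mod 9).
    Reduce coefficients mod 9: 5·t ≡ 5 (mod 9).
    The inverse of 5 mod 9 is 2 (since 5·2 = 10 = 1·9 + 1), so t ≡ 2·5 = 10 ≡ 1 (mod 9).
    Then x = 1103 + 1463·1 = 2566, valid modulo lcm(1463, 9) = 13167: x ≡ 2566 (mod 13167).
Verify against each original: 2566 mod 19 = 1, 2566 mod 7 = 4, 2566 mod 11 = 3, 2566 mod 9 = 1.

x ≡ 2566 (mod 13167).


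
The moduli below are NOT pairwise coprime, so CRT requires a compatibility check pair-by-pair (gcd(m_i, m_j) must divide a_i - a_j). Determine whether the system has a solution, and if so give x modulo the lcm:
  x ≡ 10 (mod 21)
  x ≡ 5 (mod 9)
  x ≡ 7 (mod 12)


Moduli 21, 9, 12 are not pairwise coprime, so CRT works modulo lcm(m_i) when all pairwise compatibility conditions hold.
Pairwise compatibility: gcd(m_i, m_j) must divide a_i - a_j for every pair.
Merge one congruence at a time:
  Start: x ≡ 10 (mod 21).
  Combine with x ≡ 5 (mod 9): gcd(21, 9) = 3, and 5 - 10 = -5 is NOT divisible by 3.
    ⇒ system is inconsistent (no integer solution).

No solution (the system is inconsistent).


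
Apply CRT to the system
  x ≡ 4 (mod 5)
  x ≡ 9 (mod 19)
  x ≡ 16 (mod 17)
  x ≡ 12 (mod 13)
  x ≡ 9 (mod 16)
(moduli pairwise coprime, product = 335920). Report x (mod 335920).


Product of moduli M = 5 · 19 · 17 · 13 · 16 = 335920.
Merge one congruence at a time:
  Start: x ≡ 4 (mod 5).
  Combine with x ≡ 9 (mod 19); new modulus lcm = 95.
    Write x = 4 + 5·t and substitute into x ≡ 9 (mod 19): 5·t ≡ 9 − 4 = 5 (mod 19).
    The inverse of 5 mod 19 is 4 (since 5·4 = 20 = 1·19 + 1), so t ≡ 4·5 = 20 ≡ 1 (mod 19).
    Then x = 4 + 5·1 = 9, valid modulo lcm(5, 19) = 95: x ≡ 9 (mod 95).
  Combine with x ≡ 16 (mod 17); new modulus lcm = 1615.
    Write x = 9 + 95·t and substitute into x ≡ 16 (mod 17): 95·t ≡ 16 − 9 = 7 (mod 17).
    Reduce coefficients mod 17: 10·t ≡ 7 (mod 17).
    The inverse of 10 mod 17 is 12 (since 10·12 = 120 = 7·17 + 1), so t ≡ 12·7 = 84 ≡ 16 (mod 17).
    Then x = 9 + 95·16 = 1529, valid modulo lcm(95, 17) = 1615: x ≡ 1529 (mod 1615).
  Combine with x ≡ 12 (mod 13); new modulus lcm = 20995.
    Write x = 1529 + 1615·t and substitute into x ≡ 12 (mod 13): 1615·t ≡ 12 − 1529 = -1517 (mod 13).
    Reduce coefficients mod 13: 3·t ≡ 4 (mod 13).
    The inverse of 3 mod 13 is 9 (since 3·9 = 27 = 2·13 + 1), so t ≡ 9·4 = 36 ≡ 10 (mod 13).
    Then x = 1529 + 1615·10 = 17679, valid modulo lcm(1615, 13) = 20995: x ≡ 17679 (mod 20995).
  Combine with x ≡ 9 (mod 16); new modulus lcm = 335920.
    Write x = 17679 + 20995·t and substitute into x ≡ 9 (mod 16): 20995·t ≡ 9 − 17679 = -17670 (mod 16).
    Reduce coefficients mod 16: 3·t ≡ 10 (mod 16).
    The inverse of 3 mod 16 is 11 (since 3·11 = 33 = 2·16 + 1), so t ≡ 11·10 = 110 ≡ 14 (mod 16).
    Then x = 17679 + 20995·14 = 311609, valid modulo lcm(20995, 16) = 335920: x ≡ 311609 (mod 335920).
Verify against each original: 311609 mod 5 = 4, 311609 mod 19 = 9, 311609 mod 17 = 16, 311609 mod 13 = 12, 311609 mod 16 = 9.

x ≡ 311609 (mod 335920).


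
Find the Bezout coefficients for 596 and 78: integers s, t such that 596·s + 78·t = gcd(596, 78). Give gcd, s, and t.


Euclidean algorithm on (596, 78) — divide until remainder is 0:
  596 = 7 · 78 + 50
  78 = 1 · 50 + 28
  50 = 1 · 28 + 22
  28 = 1 · 22 + 6
  22 = 3 · 6 + 4
  6 = 1 · 4 + 2
  4 = 2 · 2 + 0
gcd(596, 78) = 2.
Track Bezout coefficients alongside the remainders: start with r₀ = 596 = a·1 + b·0 (s = 1, t = 0) and r₁ = 78 = a·0 + b·1 (s = 0, t = 1); each new remainder r_{k+1} = r_{k-1} − q_k·r_k inherits s_{k+1} = s_{k-1} − q_k·s_k, t_{k+1} = t_{k-1} − q_k·t_k, so r_k = a·s_k + b·t_k at every step:
  q = 7: r = 50, s = 1 − 7·0 = 1, t = 0 − 7·1 = -7  (check: 596·1 + 78·(-7) = 50)
  q = 1: r = 28, s = 0 − 1·1 = -1, t = 1 − 1·(-7) = 8  (check: 596·(-1) + 78·8 = 28)
  q = 1: r = 22, s = 1 − 1·(-1) = 2, t = -7 − 1·8 = -15  (check: 596·2 + 78·(-15) = 22)
  q = 1: r = 6, s = -1 − 1·2 = -3, t = 8 − 1·(-15) = 23  (check: 596·(-3) + 78·23 = 6)
  q = 3: r = 4, s = 2 − 3·(-3) = 11, t = -15 − 3·23 = -84  (check: 596·11 + 78·(-84) = 4)
  q = 1: r = 2, s = -3 − 1·11 = -14, t = 23 − 1·(-84) = 107  (check: 596·(-14) + 78·107 = 2)
The row with r = 2 (the gcd) gives the Bezout coefficients s = -14, t = 107.
Result: 596 · (-14) + 78 · (107) = 2.

gcd(596, 78) = 2; s = -14, t = 107 (check: 596·(-14) + 78·107 = 2).


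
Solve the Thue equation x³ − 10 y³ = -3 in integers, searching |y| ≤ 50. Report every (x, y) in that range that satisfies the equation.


The equation is x³ - 10y³ = -3. For fixed y, x³ = 10·y³ − 3, so a solution requires the RHS to be a perfect cube.
Strategy: iterate y from -50 to 50, compute RHS = 10·y³ − 3, and check whether it is a (positive or negative) perfect cube.
Check small values of y:
  y = 0: RHS = -3 is not a perfect cube.
  y = 1: RHS = 7 is not a perfect cube.
  y = -1: RHS = -13 is not a perfect cube.
  y = 2: RHS = 77 is not a perfect cube.
  y = -2: RHS = -83 is not a perfect cube.
  y = 3: RHS = 267 is not a perfect cube.
  y = -3: RHS = -273 is not a perfect cube.
Continuing the search up to |y| = 50 finds no solutions either.
No (x, y) in the scanned range satisfies the equation.

No integer solutions with |y| ≤ 50.


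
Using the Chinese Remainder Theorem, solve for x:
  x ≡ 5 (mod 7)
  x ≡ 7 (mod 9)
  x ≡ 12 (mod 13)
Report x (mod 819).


Moduli 7, 9, 13 are pairwise coprime; by CRT there is a unique solution modulo M = 7 · 9 · 13 = 819.
Solve pairwise, accumulating the modulus:
  Start with x ≡ 5 (mod 7).
  Combine with x ≡ 7 (mod 9): since gcd(7, 9) = 1, we get a unique residue mod 63.
    Write x = 5 + 7·t and substitute into x ≡ 7 (mod 9): 7·t ≡ 7 − 5 = 2 (mod 9).
    The inverse of 7 mod 9 is 4 (since 7·4 = 28 = 3·9 + 1), so t ≡ 4·2 = 8 ≡ 8 (mod 9).
    Then x = 5 + 7·8 = 61, valid modulo lcm(7, 9) = 63: x ≡ 61 (mod 63).
  Combine with x ≡ 12 (mod 13): since gcd(63, 13) = 1, we get a unique residue mod 819.
    Write x = 61 + 63·t and substitute into x ≡ 12 (mod 13): 63·t ≡ 12 − 61 = -49 (mod 13).
    Reduce coefficients mod 13: 11·t ≡ 3 (mod 13).
    The inverse of 11 mod 13 is 6 (since 11·6 = 66 = 5·13 + 1), so t ≡ 6·3 = 18 ≡ 5 (mod 13).
    Then x = 61 + 63·5 = 376, valid modulo lcm(63, 13) = 819: x ≡ 376 (mod 819).
Verify: 376 mod 7 = 5 ✓, 376 mod 9 = 7 ✓, 376 mod 13 = 12 ✓.

x ≡ 376 (mod 819).


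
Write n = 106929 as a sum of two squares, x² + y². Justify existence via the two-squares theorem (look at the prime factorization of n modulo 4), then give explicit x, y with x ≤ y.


Step 1: Factor n = 106929 = 3^2 · 109^2.
Step 2: Check the mod-4 condition on each prime factor: 3 ≡ 3 (mod 4), exponent 2 (must be even); 109 ≡ 1 (mod 4), exponent 2.
All primes ≡ 3 (mod 4) appear to even exponent (or don't appear), so by the two-squares theorem n IS expressible as a sum of two squares.
Step 3: Build a representation. Group n = k² · m with k = 3 and m = 109 · 109 = 11881 (a product of primes ≡ 1 (mod 4)); a representation of m scales to one of n via (k·x)² + (k·y)² = k²(x² + y²). Each prime p ≡ 1 (mod 4) is itself a sum of two squares; find a² by testing p − a² for a perfect square:
  109: 109 − 1² = 108, 109 − 2² = 105, 109 − 3² = 100 = 10² ⇒ 109 = 3² + 10².
  Combine using the Brahmagupta–Fibonacci identity (a² + b²)(c² + d²) = (ac − bd)² + (ad + bc)² = (ac + bd)² + (ad − bc)²:
  109 · 109 = 11881: from (3² + 10²)(3² + 10²), take (3·3 − 10·10, 3·10 + 10·3) = (9 − 100, 30 + 30) = (-91, 60); dropping signs (only squares matter) gives (91, 60); check 91² + 60² = 8281 + 3600 = 11881 ✓.
  Scale by k = 3: (3·91, 3·60) = (273, 180).
Step 4: Order so x ≤ y and verify: 180² + 273² = 32400 + 74529 = 106929 = n. ✓

n = 106929 = 180² + 273² (one valid representation with x ≤ y).


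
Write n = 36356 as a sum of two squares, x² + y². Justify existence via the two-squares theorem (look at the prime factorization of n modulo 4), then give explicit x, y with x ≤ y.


Step 1: Factor n = 36356 = 2^2 · 61 · 149.
Step 2: Check the mod-4 condition on each prime factor: 2 = 2 (special); 61 ≡ 1 (mod 4), exponent 1; 149 ≡ 1 (mod 4), exponent 1.
All primes ≡ 3 (mod 4) appear to even exponent (or don't appear), so by the two-squares theorem n IS expressible as a sum of two squares.
Step 3: Build a representation. Group n = k² · m with k = 2 and m = 61 · 149 = 9089 (a product of primes ≡ 1 (mod 4)); a representation of m scales to one of n via (k·x)² + (k·y)² = k²(x² + y²). Each prime p ≡ 1 (mod 4) is itself a sum of two squares; find a² by testing p − a² for a perfect square:
  61: 61 − 1² = 60, 61 − 2² = 57, 61 − 3² = 52, 61 − 4² = 45, 61 − 5² = 36 = 6² ⇒ 61 = 5² + 6².
  149: 149 − 1² = 148, 149 − 2² = 145, 149 − 3² = 140, 149 − 4² = 133, 149 − 5² = 124, 149 − 6² = 113, 149 − 7² = 100 = 10² ⇒ 149 = 7² + 10².
  Combine using the Brahmagupta–Fibonacci identity (a² + b²)(c² + d²) = (ac − bd)² + (ad + bc)² = (ac + bd)² + (ad − bc)²:
  61 · 149 = 9089: from (5² + 6²)(7² + 10²), take (5·7 − 6·10, 5·10 + 6·7) = (35 − 60, 50 + 42) = (-25, 92); dropping signs (only squares matter) gives (25, 92); check 25² + 92² = 625 + 8464 = 9089 ✓.
  Scale by k = 2: (2·25, 2·92) = (50, 184).
Step 4: Order so x ≤ y and verify: 50² + 184² = 2500 + 33856 = 36356 = n. ✓

n = 36356 = 50² + 184² (one valid representation with x ≤ y).


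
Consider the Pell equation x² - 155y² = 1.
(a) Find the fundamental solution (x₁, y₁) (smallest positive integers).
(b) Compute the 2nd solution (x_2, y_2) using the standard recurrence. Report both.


Step 1: Find the fundamental solution (x₁, y₁) of x² - 155y² = 1.
  Expand √155 as a continued fraction. a₀ = ⌊√155⌋ = 12; iterate m_{k+1} = d_k·a_k − m_k, d_{k+1} = (155 − m_{k+1}²)/d_k, a_{k+1} = ⌊(a₀ + m_{k+1})/d_{k+1}⌋ (starting m₀ = 0, d₀ = 1), with convergents p_k = a_k·p_{k-1} + p_{k-2}, q_k = a_k·q_{k-1} + q_{k-2} (p₋₁ = 1, q₋₁ = 0):
  k = 0: a₀ = 12; p₀/q₀ = 12/1; p₀² − 155·q₀² = 144 − 155 = -11.
  k = 1: m = 12, d = 11, a = ⌊(12 + 12)/11⌋ = 2; p/q = (2·12 + 1)/(2·1 + 0) = 25/2; p² − 155·q² = 625 − 620 = 5.
  k = 2: m = 10, d = 5, a = ⌊(12 + 10)/5⌋ = 4; p/q = (4·25 + 12)/(4·2 + 1) = 112/9; p² − 155·q² = 12544 − 12555 = -11.
  k = 3: m = 10, d = 11, a = ⌊(12 + 10)/11⌋ = 2; p/q = (2·112 + 25)/(2·9 + 2) = 249/20; p² − 155·q² = 62001 − 62000 = 1.
  The first convergent with p² − 155·q² = 1 gives the fundamental solution (x₁, y₁) = (249, 20).
Step 2: Apply the recurrence (x_{n+1}, y_{n+1}) = (x₁x_n + 155y₁y_n, x₁y_n + y₁x_n) repeatedly.
  From (x_1, y_1) = (249, 20): x_2 = 249·249 + 155·20·20 = 124001; y_2 = 249·20 + 20·249 = 9960.
Step 3: Verify x_2² - 155·y_2² = 15376248001 - 15376248000 = 1 (should be 1). ✓

(x_1, y_1) = (249, 20); (x_2, y_2) = (124001, 9960).


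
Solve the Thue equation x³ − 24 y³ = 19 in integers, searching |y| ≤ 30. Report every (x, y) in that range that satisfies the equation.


The equation is x³ - 24y³ = 19. For fixed y, x³ = 24·y³ + 19, so a solution requires the RHS to be a perfect cube.
Strategy: iterate y from -30 to 30, compute RHS = 24·y³ + 19, and check whether it is a (positive or negative) perfect cube.
Check small values of y:
  y = 0: RHS = 19 is not a perfect cube.
  y = 1: RHS = 43 is not a perfect cube.
  y = -1: RHS = -5 is not a perfect cube.
  y = 2: RHS = 211 is not a perfect cube.
  y = -2: RHS = -173 is not a perfect cube.
  y = 3: RHS = 667 is not a perfect cube.
  y = -3: RHS = -629 is not a perfect cube.
Continuing the search up to |y| = 30 finds no solutions either.
No (x, y) in the scanned range satisfies the equation.

No integer solutions with |y| ≤ 30.


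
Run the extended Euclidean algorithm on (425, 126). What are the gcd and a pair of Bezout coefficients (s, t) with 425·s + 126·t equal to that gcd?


Euclidean algorithm on (425, 126) — divide until remainder is 0:
  425 = 3 · 126 + 47
  126 = 2 · 47 + 32
  47 = 1 · 32 + 15
  32 = 2 · 15 + 2
  15 = 7 · 2 + 1
  2 = 2 · 1 + 0
gcd(425, 126) = 1.
Track Bezout coefficients alongside the remainders: start with r₀ = 425 = a·1 + b·0 (s = 1, t = 0) and r₁ = 126 = a·0 + b·1 (s = 0, t = 1); each new remainder r_{k+1} = r_{k-1} − q_k·r_k inherits s_{k+1} = s_{k-1} − q_k·s_k, t_{k+1} = t_{k-1} − q_k·t_k, so r_k = a·s_k + b·t_k at every step:
  q = 3: r = 47, s = 1 − 3·0 = 1, t = 0 − 3·1 = -3  (check: 425·1 + 126·(-3) = 47)
  q = 2: r = 32, s = 0 − 2·1 = -2, t = 1 − 2·(-3) = 7  (check: 425·(-2) + 126·7 = 32)
  q = 1: r = 15, s = 1 − 1·(-2) = 3, t = -3 − 1·7 = -10  (check: 425·3 + 126·(-10) = 15)
  q = 2: r = 2, s = -2 − 2·3 = -8, t = 7 − 2·(-10) = 27  (check: 425·(-8) + 126·27 = 2)
  q = 7: r = 1, s = 3 − 7·(-8) = 59, t = -10 − 7·27 = -199  (check: 425·59 + 126·(-199) = 1)
The row with r = 1 (the gcd) gives the Bezout coefficients s = 59, t = -199.
Result: 425 · (59) + 126 · (-199) = 1.

gcd(425, 126) = 1; s = 59, t = -199 (check: 425·59 + 126·(-199) = 1).


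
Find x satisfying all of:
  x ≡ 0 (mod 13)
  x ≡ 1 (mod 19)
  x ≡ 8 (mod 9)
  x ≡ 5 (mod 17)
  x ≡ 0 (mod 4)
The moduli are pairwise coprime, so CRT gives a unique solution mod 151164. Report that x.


Product of moduli M = 13 · 19 · 9 · 17 · 4 = 151164.
Merge one congruence at a time:
  Start: x ≡ 0 (mod 13).
  Combine with x ≡ 1 (mod 19); new modulus lcm = 247.
    Write x = 0 + 13·t and substitute into x ≡ 1 (mod 19): 13·t ≡ 1 − 0 = 1 (mod 19).
    The inverse of 13 mod 19 is 3 (since 13·3 = 39 = 2·19 + 1), so t ≡ 3·1 = 3 ≡ 3 (mod 19).
    Then x = 0 + 13·3 = 39, valid modulo lcm(13, 19) = 247: x ≡ 39 (mod 247).
  Combine with x ≡ 8 (mod 9); new modulus lcm = 2223.
    Write x = 39 + 247·t and substitute into x ≡ 8 (mod 9): 247·t ≡ 8 − 39 = -31 (mod 9).
    Reduce coefficients mod 9: 4·t ≡ 5 (mod 9).
    The inverse of 4 mod 9 is 7 (since 4·7 = 28 = 3·9 + 1), so t ≡ 7·5 = 35 ≡ 8 (mod 9).
    Then x = 39 + 247·8 = 2015, valid modulo lcm(247, 9) = 2223: x ≡ 2015 (mod 2223).
  Combine with x ≡ 5 (mod 17); new modulus lcm = 37791.
    Write x = 2015 + 2223·t and substitute into x ≡ 5 (mod 17): 2223·t ≡ 5 − 2015 = -2010 (mod 17).
    Reduce coefficients mod 17: 13·t ≡ 13 (mod 17).
    The inverse of 13 mod 17 is 4 (since 13·4 = 52 = 3·17 + 1), so t ≡ 4·13 = 52 ≡ 1 (mod 17).
    Then x = 2015 + 2223·1 = 4238, valid modulo lcm(2223, 17) = 37791: x ≡ 4238 (mod 37791).
  Combine with x ≡ 0 (mod 4); new modulus lcm = 151164.
    Write x = 4238 + 37791·t and substitute into x ≡ 0 (mod 4): 37791·t ≡ 0 − 4238 = -4238 (mod 4).
    Reduce coefficients mod 4: 3·t ≡ 2 (mod 4).
    The inverse of 3 mod 4 is 3 (since 3·3 = 9 = 2·4 + 1), so t ≡ 3·2 = 6 ≡ 2 (mod 4).
    Then x = 4238 + 37791·2 = 79820, valid modulo lcm(37791, 4) = 151164: x ≡ 79820 (mod 151164).
Verify against each original: 79820 mod 13 = 0, 79820 mod 19 = 1, 79820 mod 9 = 8, 79820 mod 17 = 5, 79820 mod 4 = 0.

x ≡ 79820 (mod 151164).


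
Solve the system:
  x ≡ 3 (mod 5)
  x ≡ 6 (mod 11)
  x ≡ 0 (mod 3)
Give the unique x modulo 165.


Moduli 5, 11, 3 are pairwise coprime; by CRT there is a unique solution modulo M = 5 · 11 · 3 = 165.
Solve pairwise, accumulating the modulus:
  Start with x ≡ 3 (mod 5).
  Combine with x ≡ 6 (mod 11): since gcd(5, 11) = 1, we get a unique residue mod 55.
    Write x = 3 + 5·t and substitute into x ≡ 6 (mod 11): 5·t ≡ 6 − 3 = 3 (mod 11).
    The inverse of 5 mod 11 is 9 (since 5·9 = 45 = 4·11 + 1), so t ≡ 9·3 = 27 ≡ 5 (mod 11).
    Then x = 3 + 5·5 = 28, valid modulo lcm(5, 11) = 55: x ≡ 28 (mod 55).
  Combine with x ≡ 0 (mod 3): since gcd(55, 3) = 1, we get a unique residue mod 165.
    Write x = 28 + 55·t and substitute into x ≡ 0 (mod 3): 55·t ≡ 0 − 28 = -28 (mod 3).
    Reduce coefficients mod 3: 1·t ≡ 2 (mod 3).
    So t ≡ 2 (mod 3).
    Then x = 28 + 55·2 = 138, valid modulo lcm(55, 3) = 165: x ≡ 138 (mod 165).
Verify: 138 mod 5 = 3 ✓, 138 mod 11 = 6 ✓, 138 mod 3 = 0 ✓.

x ≡ 138 (mod 165).


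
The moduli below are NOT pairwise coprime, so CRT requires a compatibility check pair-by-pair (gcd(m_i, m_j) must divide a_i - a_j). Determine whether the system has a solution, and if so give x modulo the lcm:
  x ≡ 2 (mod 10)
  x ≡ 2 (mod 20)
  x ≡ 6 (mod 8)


Moduli 10, 20, 8 are not pairwise coprime, so CRT works modulo lcm(m_i) when all pairwise compatibility conditions hold.
Pairwise compatibility: gcd(m_i, m_j) must divide a_i - a_j for every pair.
Merge one congruence at a time:
  Start: x ≡ 2 (mod 10).
  Combine with x ≡ 2 (mod 20): gcd(10, 20) = 10; 2 - 2 = 0, which IS divisible by 10, so compatible.
    Write x = 2 + 10·t and substitute into x ≡ 2 (mod 20): 10·t ≡ 2 − 2 = 0 (mod 20).
    Divide the congruence (and modulus) by g = 10: 1·t ≡ 0 (mod 2).
    So t ≡ 0 (mod 2).
    Then x = 2 + 10·0 = 2, valid modulo lcm(10, 20) = 20: x ≡ 2 (mod 20).
  Combine with x ≡ 6 (mod 8): gcd(20, 8) = 4; 6 - 2 = 4, which IS divisible by 4, so compatible.
    Write x = 2 + 20·t and substitute into x ≡ 6 (mod 8): 20·t ≡ 6 − 2 = 4 (mod 8).
    Divide the congruence (and modulus) by g = 4: 5·t ≡ 1 (mod 2).
    Reduce coefficients mod 2: 1·t ≡ 1 (mod 2).
    So t ≡ 1 (mod 2).
    Then x = 2 + 20·1 = 22, valid modulo lcm(20, 8) = 40: x ≡ 22 (mod 40).
Verify: 22 mod 10 = 2, 22 mod 20 = 2, 22 mod 8 = 6.

x ≡ 22 (mod 40).


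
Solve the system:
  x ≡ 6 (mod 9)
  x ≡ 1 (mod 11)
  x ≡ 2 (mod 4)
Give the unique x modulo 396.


Moduli 9, 11, 4 are pairwise coprime; by CRT there is a unique solution modulo M = 9 · 11 · 4 = 396.
Solve pairwise, accumulating the modulus:
  Start with x ≡ 6 (mod 9).
  Combine with x ≡ 1 (mod 11): since gcd(9, 11) = 1, we get a unique residue mod 99.
    Write x = 6 + 9·t and substitute into x ≡ 1 (mod 11): 9·t ≡ 1 − 6 = -5 (mod 11).
    Reduce coefficients mod 11: 9·t ≡ 6 (mod 11).
    The inverse of 9 mod 11 is 5 (since 9·5 = 45 = 4·11 + 1), so t ≡ 5·6 = 30 ≡ 8 (mod 11).
    Then x = 6 + 9·8 = 78, valid modulo lcm(9, 11) = 99: x ≡ 78 (mod 99).
  Combine with x ≡ 2 (mod 4): since gcd(99, 4) = 1, we get a unique residue mod 396.
    Write x = 78 + 99·t and substitute into x ≡ 2 (mod 4): 99·t ≡ 2 − 78 = -76 (mod 4).
    Reduce coefficients mod 4: 3·t ≡ 0 (mod 4).
    The inverse of 3 mod 4 is 3 (since 3·3 = 9 = 2·4 + 1), so t ≡ 3·0 = 0 ≡ 0 (mod 4).
    Then x = 78 + 99·0 = 78, valid modulo lcm(99, 4) = 396: x ≡ 78 (mod 396).
Verify: 78 mod 9 = 6 ✓, 78 mod 11 = 1 ✓, 78 mod 4 = 2 ✓.

x ≡ 78 (mod 396).


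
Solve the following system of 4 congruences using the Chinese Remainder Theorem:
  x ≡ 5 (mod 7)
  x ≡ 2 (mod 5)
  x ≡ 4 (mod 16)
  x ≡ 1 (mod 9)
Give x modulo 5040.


Product of moduli M = 7 · 5 · 16 · 9 = 5040.
Merge one congruence at a time:
  Start: x ≡ 5 (mod 7).
  Combine with x ≡ 2 (mod 5); new modulus lcm = 35.
    Write x = 5 + 7·t and substitute into x ≡ 2 (mod 5): 7·t ≡ 2 − 5 = -3 (mod 5).
    Reduce coefficients mod 5: 2·t ≡ 2 (mod 5).
    The inverse of 2 mod 5 is 3 (since 2·3 = 6 = 1·5 + 1), so t ≡ 3·2 = 6 ≡ 1 (mod 5).
    Then x = 5 + 7·1 = 12, valid modulo lcm(7, 5) = 35: x ≡ 12 (mod 35).
  Combine with x ≡ 4 (mod 16); new modulus lcm = 560.
    Write x = 12 + 35·t and substitute into x ≡ 4 (mod 16): 35·t ≡ 4 − 12 = -8 (mod 16).
    Reduce coefficients mod 16: 3·t ≡ 8 (mod 16).
    The inverse of 3 mod 16 is 11 (since 3·11 = 33 = 2·16 + 1), so t ≡ 11·8 = 88 ≡ 8 (mod 16).
    Then x = 12 + 35·8 = 292, valid modulo lcm(35, 16) = 560: x ≡ 292 (mod 560).
  Combine with x ≡ 1 (mod 9); new modulus lcm = 5040.
    Write x = 292 + 560·t and substitute into x ≡ 1 (mod 9): 560·t ≡ 1 − 292 = -291 (mod 9).
    Reduce coefficients mod 9: 2·t ≡ 6 (mod 9).
    The inverse of 2 mod 9 is 5 (since 2·5 = 10 = 1·9 + 1), so t ≡ 5·6 = 30 ≡ 3 (mod 9).
    Then x = 292 + 560·3 = 1972, valid modulo lcm(560, 9) = 5040: x ≡ 1972 (mod 5040).
Verify against each original: 1972 mod 7 = 5, 1972 mod 5 = 2, 1972 mod 16 = 4, 1972 mod 9 = 1.

x ≡ 1972 (mod 5040).


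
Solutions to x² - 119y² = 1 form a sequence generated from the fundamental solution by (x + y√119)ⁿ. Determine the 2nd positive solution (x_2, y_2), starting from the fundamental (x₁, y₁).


Step 1: Find the fundamental solution (x₁, y₁) of x² - 119y² = 1.
  Expand √119 as a continued fraction. a₀ = ⌊√119⌋ = 10; iterate m_{k+1} = d_k·a_k − m_k, d_{k+1} = (119 − m_{k+1}²)/d_k, a_{k+1} = ⌊(a₀ + m_{k+1})/d_{k+1}⌋ (starting m₀ = 0, d₀ = 1), with convergents p_k = a_k·p_{k-1} + p_{k-2}, q_k = a_k·q_{k-1} + q_{k-2} (p₋₁ = 1, q₋₁ = 0):
  k = 0: a₀ = 10; p₀/q₀ = 10/1; p₀² − 119·q₀² = 100 − 119 = -19.
  k = 1: m = 10, d = 19, a = ⌊(10 + 10)/19⌋ = 1; p/q = (1·10 + 1)/(1·1 + 0) = 11/1; p² − 119·q² = 121 − 119 = 2.
  k = 2: m = 9, d = 2, a = ⌊(10 + 9)/2⌋ = 9; p/q = (9·11 + 10)/(9·1 + 1) = 109/10; p² − 119·q² = 11881 − 11900 = -19.
  k = 3: m = 9, d = 19, a = ⌊(10 + 9)/19⌋ = 1; p/q = (1·109 + 11)/(1·10 + 1) = 120/11; p² − 119·q² = 14400 − 14399 = 1.
  The first convergent with p² − 119·q² = 1 gives the fundamental solution (x₁, y₁) = (120, 11).
Step 2: Apply the recurrence (x_{n+1}, y_{n+1}) = (x₁x_n + 119y₁y_n, x₁y_n + y₁x_n) repeatedly.
  From (x_1, y_1) = (120, 11): x_2 = 120·120 + 119·11·11 = 28799; y_2 = 120·11 + 11·120 = 2640.
Step 3: Verify x_2² - 119·y_2² = 829382401 - 829382400 = 1 (should be 1). ✓

(x_1, y_1) = (120, 11); (x_2, y_2) = (28799, 2640).


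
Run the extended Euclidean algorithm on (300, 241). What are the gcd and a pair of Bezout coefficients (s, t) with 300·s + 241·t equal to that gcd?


Euclidean algorithm on (300, 241) — divide until remainder is 0:
  300 = 1 · 241 + 59
  241 = 4 · 59 + 5
  59 = 11 · 5 + 4
  5 = 1 · 4 + 1
  4 = 4 · 1 + 0
gcd(300, 241) = 1.
Track Bezout coefficients alongside the remainders: start with r₀ = 300 = a·1 + b·0 (s = 1, t = 0) and r₁ = 241 = a·0 + b·1 (s = 0, t = 1); each new remainder r_{k+1} = r_{k-1} − q_k·r_k inherits s_{k+1} = s_{k-1} − q_k·s_k, t_{k+1} = t_{k-1} − q_k·t_k, so r_k = a·s_k + b·t_k at every step:
  q = 1: r = 59, s = 1 − 1·0 = 1, t = 0 − 1·1 = -1  (check: 300·1 + 241·(-1) = 59)
  q = 4: r = 5, s = 0 − 4·1 = -4, t = 1 − 4·(-1) = 5  (check: 300·(-4) + 241·5 = 5)
  q = 11: r = 4, s = 1 − 11·(-4) = 45, t = -1 − 11·5 = -56  (check: 300·45 + 241·(-56) = 4)
  q = 1: r = 1, s = -4 − 1·45 = -49, t = 5 − 1·(-56) = 61  (check: 300·(-49) + 241·61 = 1)
The row with r = 1 (the gcd) gives the Bezout coefficients s = -49, t = 61.
Result: 300 · (-49) + 241 · (61) = 1.

gcd(300, 241) = 1; s = -49, t = 61 (check: 300·(-49) + 241·61 = 1).


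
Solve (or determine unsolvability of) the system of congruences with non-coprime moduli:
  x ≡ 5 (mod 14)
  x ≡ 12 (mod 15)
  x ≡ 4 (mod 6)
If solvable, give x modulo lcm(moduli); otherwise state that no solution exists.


Moduli 14, 15, 6 are not pairwise coprime, so CRT works modulo lcm(m_i) when all pairwise compatibility conditions hold.
Pairwise compatibility: gcd(m_i, m_j) must divide a_i - a_j for every pair.
Merge one congruence at a time:
  Start: x ≡ 5 (mod 14).
  Combine with x ≡ 12 (mod 15): gcd(14, 15) = 1; 12 - 5 = 7, which IS divisible by 1, so compatible.
    Write x = 5 + 14·t and substitute into x ≡ 12 (mod 15): 14·t ≡ 12 − 5 = 7 (mod 15).
    The inverse of 14 mod 15 is 14 (since 14·14 = 196 = 13·15 + 1), so t ≡ 14·7 = 98 ≡ 8 (mod 15).
    Then x = 5 + 14·8 = 117, valid modulo lcm(14, 15) = 210: x ≡ 117 (mod 210).
  Combine with x ≡ 4 (mod 6): gcd(210, 6) = 6, and 4 - 117 = -113 is NOT divisible by 6.
    ⇒ system is inconsistent (no integer solution).

No solution (the system is inconsistent).


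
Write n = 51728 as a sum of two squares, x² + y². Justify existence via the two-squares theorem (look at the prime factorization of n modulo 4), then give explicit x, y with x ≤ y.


Step 1: Factor n = 51728 = 2^4 · 53 · 61.
Step 2: Check the mod-4 condition on each prime factor: 2 = 2 (special); 53 ≡ 1 (mod 4), exponent 1; 61 ≡ 1 (mod 4), exponent 1.
All primes ≡ 3 (mod 4) appear to even exponent (or don't appear), so by the two-squares theorem n IS expressible as a sum of two squares.
Step 3: Build a representation. Group n = k² · m with k = 4 and m = 53 · 61 = 3233 (a product of primes ≡ 1 (mod 4)); a representation of m scales to one of n via (k·x)² + (k·y)² = k²(x² + y²). Each prime p ≡ 1 (mod 4) is itself a sum of two squares; find a² by testing p − a² for a perfect square:
  53: 53 − 1² = 52, 53 − 2² = 49 = 7² ⇒ 53 = 2² + 7².
  61: 61 − 1² = 60, 61 − 2² = 57, 61 − 3² = 52, 61 − 4² = 45, 61 − 5² = 36 = 6² ⇒ 61 = 5² + 6².
  Combine using the Brahmagupta–Fibonacci identity (a² + b²)(c² + d²) = (ac − bd)² + (ad + bc)² = (ac + bd)² + (ad − bc)²:
  53 · 61 = 3233: from (2² + 7²)(5² + 6²), take (2·5 − 7·6, 2·6 + 7·5) = (10 − 42, 12 + 35) = (-32, 47); dropping signs (only squares matter) gives (32, 47); check 32² + 47² = 1024 + 2209 = 3233 ✓.
  Scale by k = 4: (4·32, 4·47) = (128, 188).
Step 4: Order so x ≤ y and verify: 128² + 188² = 16384 + 35344 = 51728 = n. ✓

n = 51728 = 128² + 188² (one valid representation with x ≤ y).


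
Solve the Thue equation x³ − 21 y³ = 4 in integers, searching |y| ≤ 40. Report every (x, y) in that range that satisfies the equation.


The equation is x³ - 21y³ = 4. For fixed y, x³ = 21·y³ + 4, so a solution requires the RHS to be a perfect cube.
Strategy: iterate y from -40 to 40, compute RHS = 21·y³ + 4, and check whether it is a (positive or negative) perfect cube.
Check small values of y:
  y = 0: RHS = 4 is not a perfect cube.
  y = 1: RHS = 25 is not a perfect cube.
  y = -1: RHS = -17 is not a perfect cube.
  y = 2: RHS = 172 is not a perfect cube.
  y = -2: RHS = -164 is not a perfect cube.
  y = 3: RHS = 571 is not a perfect cube.
  y = -3: RHS = -563 is not a perfect cube.
Continuing the search up to |y| = 40 finds no solutions either.
No (x, y) in the scanned range satisfies the equation.

No integer solutions with |y| ≤ 40.


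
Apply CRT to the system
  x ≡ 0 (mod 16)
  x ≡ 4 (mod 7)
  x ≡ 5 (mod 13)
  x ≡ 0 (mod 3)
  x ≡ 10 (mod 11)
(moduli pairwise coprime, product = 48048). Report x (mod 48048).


Product of moduli M = 16 · 7 · 13 · 3 · 11 = 48048.
Merge one congruence at a time:
  Start: x ≡ 0 (mod 16).
  Combine with x ≡ 4 (mod 7); new modulus lcm = 112.
    Write x = 0 + 16·t and substitute into x ≡ 4 (mod 7): 16·t ≡ 4 − 0 = 4 (mod 7).
    Reduce coefficients mod 7: 2·t ≡ 4 (mod 7).
    The inverse of 2 mod 7 is 4 (since 2·4 = 8 = 1·7 + 1), so t ≡ 4·4 = 16 ≡ 2 (mod 7).
    Then x = 0 + 16·2 = 32, valid modulo lcm(16, 7) = 112: x ≡ 32 (mod 112).
  Combine with x ≡ 5 (mod 13); new modulus lcm = 1456.
    Write x = 32 + 112·t and substitute into x ≡ 5 (mod 13): 112·t ≡ 5 − 32 = -27 (mod 13).
    Reduce coefficients mod 13: 8·t ≡ 12 (mod 13).
    The inverse of 8 mod 13 is 5 (since 8·5 = 40 = 3·13 + 1), so t ≡ 5·12 = 60 ≡ 8 (mod 13).
    Then x = 32 + 112·8 = 928, valid modulo lcm(112, 13) = 1456: x ≡ 928 (mod 1456).
  Combine with x ≡ 0 (mod 3); new modulus lcm = 4368.
    Write x = 928 + 1456·t and substitute into x ≡ 0 (mod 3): 1456·t ≡ 0 − 928 = -928 (mod 3).
    Reduce coefficients mod 3: 1·t ≡ 2 (mod 3).
    So t ≡ 2 (mod 3).
    Then x = 928 + 1456·2 = 3840, valid modulo lcm(1456, 3) = 4368: x ≡ 3840 (mod 4368).
  Combine with x ≡ 10 (mod 11); new modulus lcm = 48048.
    Write x = 3840 + 4368·t and substitute into x ≡ 10 (mod 11): 4368·t ≡ 10 − 3840 = -3830 (mod 11).
    Reduce coefficients mod 11: 1·t ≡ 9 (mod 11).
    So t ≡ 9 (mod 11).
    Then x = 3840 + 4368·9 = 43152, valid modulo lcm(4368, 11) = 48048: x ≡ 43152 (mod 48048).
Verify against each original: 43152 mod 16 = 0, 43152 mod 7 = 4, 43152 mod 13 = 5, 43152 mod 3 = 0, 43152 mod 11 = 10.

x ≡ 43152 (mod 48048).
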